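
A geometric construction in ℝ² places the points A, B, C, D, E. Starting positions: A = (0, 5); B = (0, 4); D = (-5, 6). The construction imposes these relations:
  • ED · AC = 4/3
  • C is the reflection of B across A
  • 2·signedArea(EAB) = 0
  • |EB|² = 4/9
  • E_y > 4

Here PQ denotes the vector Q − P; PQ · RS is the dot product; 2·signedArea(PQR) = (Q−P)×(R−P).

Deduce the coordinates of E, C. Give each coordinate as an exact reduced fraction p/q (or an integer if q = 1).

1. E_x = 0  [2·signedArea(EAB) = 0]
2. E_y = 14/3  [|EB|² = 4/9]
   → E = (0, 14/3)
3. C_x = 0  [C is the reflection of B across A]
4. C_y = 6  [C is the reflection of B across A]
   → C = (0, 6)

C = (0, 6)
E = (0, 14/3)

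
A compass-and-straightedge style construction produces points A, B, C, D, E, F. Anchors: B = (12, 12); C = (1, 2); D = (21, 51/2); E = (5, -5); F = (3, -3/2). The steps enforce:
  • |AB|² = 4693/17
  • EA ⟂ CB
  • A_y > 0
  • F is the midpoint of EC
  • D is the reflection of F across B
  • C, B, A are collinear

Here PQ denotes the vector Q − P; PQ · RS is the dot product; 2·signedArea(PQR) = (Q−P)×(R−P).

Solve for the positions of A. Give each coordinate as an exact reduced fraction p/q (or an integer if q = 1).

1. A_x = -5/17  [C, B, A are collinear ∩ EA ⟂ CB]
2. A_y = 14/17  [C, B, A are collinear ∩ EA ⟂ CB]
   → A = (-5/17, 14/17)

A = (-5/17, 14/17)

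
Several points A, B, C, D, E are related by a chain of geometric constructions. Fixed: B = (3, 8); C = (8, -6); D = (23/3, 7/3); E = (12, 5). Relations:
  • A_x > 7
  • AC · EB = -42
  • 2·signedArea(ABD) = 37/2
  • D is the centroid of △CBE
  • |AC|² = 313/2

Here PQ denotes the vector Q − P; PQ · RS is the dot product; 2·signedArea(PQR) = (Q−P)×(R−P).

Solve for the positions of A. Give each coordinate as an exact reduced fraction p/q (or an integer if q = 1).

1. A_x = 15/2  [2·signedArea(ABD) = 37/2 ∩ AC · EB = -42]
2. A_y = 13/2  [2·signedArea(ABD) = 37/2 ∩ AC · EB = -42]
   → A = (15/2, 13/2)

A = (15/2, 13/2)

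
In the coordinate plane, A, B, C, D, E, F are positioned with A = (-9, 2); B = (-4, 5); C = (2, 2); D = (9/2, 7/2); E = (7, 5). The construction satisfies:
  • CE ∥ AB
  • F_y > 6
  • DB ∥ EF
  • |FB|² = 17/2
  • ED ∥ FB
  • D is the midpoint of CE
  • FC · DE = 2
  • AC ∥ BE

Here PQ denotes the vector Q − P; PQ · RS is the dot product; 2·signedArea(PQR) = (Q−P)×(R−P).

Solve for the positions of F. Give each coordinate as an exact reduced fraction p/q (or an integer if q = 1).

F = (-3/2, 13/2)

1. F_x = -3/2  [ED ∥ FB ∩ DB ∥ EF]
2. F_y = 13/2  [ED ∥ FB ∩ DB ∥ EF]
   → F = (-3/2, 13/2)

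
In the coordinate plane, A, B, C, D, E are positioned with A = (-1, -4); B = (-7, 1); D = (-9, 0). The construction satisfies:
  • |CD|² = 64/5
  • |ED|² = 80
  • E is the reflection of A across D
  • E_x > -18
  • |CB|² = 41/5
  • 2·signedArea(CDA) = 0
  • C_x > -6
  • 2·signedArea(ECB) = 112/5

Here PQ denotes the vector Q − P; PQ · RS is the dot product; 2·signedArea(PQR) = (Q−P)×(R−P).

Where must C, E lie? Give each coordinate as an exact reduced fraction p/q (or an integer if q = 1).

C = (-29/5, -8/5)
E = (-17, 4)

1. C_x = -29/5  [line 4·x + 8·y + 36 = 0 ∩ |CB|² = 41/5]
2. C_y = -8/5  [line 4·x + 8·y + 36 = 0 ∩ |CB|² = 41/5]
   → C = (-29/5, -8/5)
3. E_x = -17  [E is the reflection of A across D]
4. E_y = 4  [E is the reflection of A across D]
   → E = (-17, 4)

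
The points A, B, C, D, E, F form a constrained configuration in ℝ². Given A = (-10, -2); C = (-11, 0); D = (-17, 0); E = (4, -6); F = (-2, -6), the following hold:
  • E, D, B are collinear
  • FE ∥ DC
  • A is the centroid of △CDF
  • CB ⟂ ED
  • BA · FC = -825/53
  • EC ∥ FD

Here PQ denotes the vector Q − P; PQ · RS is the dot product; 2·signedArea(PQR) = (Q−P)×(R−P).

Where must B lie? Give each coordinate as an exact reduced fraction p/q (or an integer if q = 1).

1. B_x = -607/53  [E, D, B are collinear ∩ CB ⟂ ED]
2. B_y = -84/53  [E, D, B are collinear ∩ CB ⟂ ED]
   → B = (-607/53, -84/53)

B = (-607/53, -84/53)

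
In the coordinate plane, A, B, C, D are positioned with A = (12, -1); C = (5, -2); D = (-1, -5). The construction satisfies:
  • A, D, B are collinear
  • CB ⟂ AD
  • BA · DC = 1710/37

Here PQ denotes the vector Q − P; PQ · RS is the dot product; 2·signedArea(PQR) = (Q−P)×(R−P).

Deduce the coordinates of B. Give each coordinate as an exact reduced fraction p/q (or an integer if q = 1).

B = (197/37, -113/37)

1. B_x = 197/37  [A, D, B are collinear ∩ CB ⟂ AD]
2. B_y = -113/37  [A, D, B are collinear ∩ CB ⟂ AD]
   → B = (197/37, -113/37)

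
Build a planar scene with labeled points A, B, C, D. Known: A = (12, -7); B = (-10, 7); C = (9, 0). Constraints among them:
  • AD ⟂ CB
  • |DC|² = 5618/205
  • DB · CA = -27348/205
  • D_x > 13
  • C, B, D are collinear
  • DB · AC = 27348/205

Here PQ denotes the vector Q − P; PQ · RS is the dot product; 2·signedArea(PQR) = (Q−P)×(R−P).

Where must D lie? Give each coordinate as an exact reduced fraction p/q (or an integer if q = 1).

1. D_x = 2852/205  [C, B, D are collinear ∩ AD ⟂ CB]
2. D_y = -371/205  [C, B, D are collinear ∩ AD ⟂ CB]
   → D = (2852/205, -371/205)

D = (2852/205, -371/205)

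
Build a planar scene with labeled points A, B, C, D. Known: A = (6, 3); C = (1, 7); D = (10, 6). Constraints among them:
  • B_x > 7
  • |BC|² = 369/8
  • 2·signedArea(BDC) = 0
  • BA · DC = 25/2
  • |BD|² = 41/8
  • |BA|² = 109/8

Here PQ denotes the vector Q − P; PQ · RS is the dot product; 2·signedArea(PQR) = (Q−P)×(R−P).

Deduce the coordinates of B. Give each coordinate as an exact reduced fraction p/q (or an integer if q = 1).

B = (31/4, 25/4)

1. B_x = 31/4  [2·signedArea(BDC) = 0 ∩ BA · DC = 25/2]
2. B_y = 25/4  [2·signedArea(BDC) = 0 ∩ BA · DC = 25/2]
   → B = (31/4, 25/4)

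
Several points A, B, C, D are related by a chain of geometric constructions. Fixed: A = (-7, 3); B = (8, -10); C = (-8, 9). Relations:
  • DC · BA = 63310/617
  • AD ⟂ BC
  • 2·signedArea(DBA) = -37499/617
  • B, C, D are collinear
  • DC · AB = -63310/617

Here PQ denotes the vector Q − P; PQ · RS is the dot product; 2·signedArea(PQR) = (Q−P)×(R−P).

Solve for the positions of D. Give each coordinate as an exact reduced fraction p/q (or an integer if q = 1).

1. D_x = -2856/617  [B, C, D are collinear ∩ AD ⟂ BC]
2. D_y = 3083/617  [B, C, D are collinear ∩ AD ⟂ BC]
   → D = (-2856/617, 3083/617)

D = (-2856/617, 3083/617)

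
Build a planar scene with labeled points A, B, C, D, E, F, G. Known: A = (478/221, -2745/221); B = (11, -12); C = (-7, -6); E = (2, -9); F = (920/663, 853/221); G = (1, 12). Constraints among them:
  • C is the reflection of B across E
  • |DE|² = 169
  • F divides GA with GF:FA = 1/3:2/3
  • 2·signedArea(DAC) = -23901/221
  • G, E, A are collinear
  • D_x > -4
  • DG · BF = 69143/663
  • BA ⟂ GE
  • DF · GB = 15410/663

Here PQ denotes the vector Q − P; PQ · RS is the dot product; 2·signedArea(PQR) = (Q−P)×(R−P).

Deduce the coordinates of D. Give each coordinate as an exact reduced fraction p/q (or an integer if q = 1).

1. D_x = -3  [DG · BF = 69143/663 ∩ DF · GB = 15410/663]
2. D_y = 3  [DG · BF = 69143/663 ∩ DF · GB = 15410/663]
   → D = (-3, 3)

D = (-3, 3)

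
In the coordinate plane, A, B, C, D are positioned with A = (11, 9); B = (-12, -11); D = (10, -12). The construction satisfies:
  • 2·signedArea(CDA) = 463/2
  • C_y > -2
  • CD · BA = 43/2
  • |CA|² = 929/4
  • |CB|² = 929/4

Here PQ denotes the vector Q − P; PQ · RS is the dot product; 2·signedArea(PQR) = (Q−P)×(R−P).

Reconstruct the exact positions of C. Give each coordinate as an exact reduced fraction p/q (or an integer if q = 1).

C = (-1/2, -1)

1. C_x = -1/2  [CD · BA = 43/2 ∩ 2·signedArea(CDA) = 463/2]
2. C_y = -1  [CD · BA = 43/2 ∩ 2·signedArea(CDA) = 463/2]
   → C = (-1/2, -1)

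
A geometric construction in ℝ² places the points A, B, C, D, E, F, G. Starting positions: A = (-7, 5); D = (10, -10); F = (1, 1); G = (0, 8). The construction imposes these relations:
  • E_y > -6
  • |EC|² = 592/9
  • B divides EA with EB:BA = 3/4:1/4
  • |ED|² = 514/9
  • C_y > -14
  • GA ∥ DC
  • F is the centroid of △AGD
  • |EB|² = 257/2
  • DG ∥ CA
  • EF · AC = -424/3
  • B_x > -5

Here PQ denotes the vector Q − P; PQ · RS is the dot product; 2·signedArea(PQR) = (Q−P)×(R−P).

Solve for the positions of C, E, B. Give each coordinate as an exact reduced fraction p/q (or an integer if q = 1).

1. C_x = 3  [DG ∥ CA ∩ GA ∥ DC]
2. C_y = -13  [DG ∥ CA ∩ GA ∥ DC]
   → C = (3, -13)
3. E_x = 13/3  [line -10·x + 18·y + 400/3 = 0 ∩ |EC|² = 592/9]
4. E_y = -5  [line -10·x + 18·y + 400/3 = 0 ∩ |EC|² = 592/9]
   → E = (13/3, -5)
5. B_x = -25/6  [B divides EA with EB:BA = 3/4:1/4]
6. B_y = 5/2  [B divides EA with EB:BA = 3/4:1/4]
   → B = (-25/6, 5/2)

B = (-25/6, 5/2)
C = (3, -13)
E = (13/3, -5)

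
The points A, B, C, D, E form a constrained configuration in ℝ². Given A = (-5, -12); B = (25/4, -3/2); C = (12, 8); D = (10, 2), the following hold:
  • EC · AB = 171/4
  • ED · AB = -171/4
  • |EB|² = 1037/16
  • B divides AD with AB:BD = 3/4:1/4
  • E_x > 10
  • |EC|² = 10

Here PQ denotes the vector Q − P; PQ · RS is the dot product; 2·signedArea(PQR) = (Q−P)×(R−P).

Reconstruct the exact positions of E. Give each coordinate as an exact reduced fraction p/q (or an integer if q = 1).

E = (11, 5)

1. E_x = 11  [line -45/4·x + -21/2·y + 705/4 = 0 ∩ |EC|² = 10]
2. E_y = 5  [line -45/4·x + -21/2·y + 705/4 = 0 ∩ |EC|² = 10]
   → E = (11, 5)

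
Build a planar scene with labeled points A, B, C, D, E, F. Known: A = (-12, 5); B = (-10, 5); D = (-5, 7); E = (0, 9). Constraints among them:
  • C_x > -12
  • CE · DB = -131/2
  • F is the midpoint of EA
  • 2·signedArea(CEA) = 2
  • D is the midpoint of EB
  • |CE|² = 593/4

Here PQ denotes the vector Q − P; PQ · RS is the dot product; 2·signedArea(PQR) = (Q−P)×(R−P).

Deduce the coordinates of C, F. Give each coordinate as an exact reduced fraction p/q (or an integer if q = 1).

C = (-23/2, 5)
F = (-6, 7)

1. C_x = -23/2  [CE · DB = -131/2 ∩ 2·signedArea(CEA) = 2]
2. C_y = 5  [CE · DB = -131/2 ∩ 2·signedArea(CEA) = 2]
   → C = (-23/2, 5)
3. F_x = -6  [F is the midpoint of EA]
4. F_y = 7  [F is the midpoint of EA]
   → F = (-6, 7)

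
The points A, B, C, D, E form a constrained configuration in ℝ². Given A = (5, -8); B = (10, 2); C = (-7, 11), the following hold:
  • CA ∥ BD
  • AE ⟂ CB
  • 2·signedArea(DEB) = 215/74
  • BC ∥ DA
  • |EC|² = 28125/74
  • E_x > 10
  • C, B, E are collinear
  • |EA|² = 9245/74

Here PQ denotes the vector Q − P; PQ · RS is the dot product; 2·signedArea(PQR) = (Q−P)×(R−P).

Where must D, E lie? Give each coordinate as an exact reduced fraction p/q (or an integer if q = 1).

1. D_x = 22  [BC ∥ DA ∩ CA ∥ BD]
2. D_y = -17  [BC ∥ DA ∩ CA ∥ BD]
   → D = (22, -17)
3. E_x = 757/74  [C, B, E are collinear ∩ AE ⟂ CB]
4. E_y = 139/74  [C, B, E are collinear ∩ AE ⟂ CB]
   → E = (757/74, 139/74)

D = (22, -17)
E = (757/74, 139/74)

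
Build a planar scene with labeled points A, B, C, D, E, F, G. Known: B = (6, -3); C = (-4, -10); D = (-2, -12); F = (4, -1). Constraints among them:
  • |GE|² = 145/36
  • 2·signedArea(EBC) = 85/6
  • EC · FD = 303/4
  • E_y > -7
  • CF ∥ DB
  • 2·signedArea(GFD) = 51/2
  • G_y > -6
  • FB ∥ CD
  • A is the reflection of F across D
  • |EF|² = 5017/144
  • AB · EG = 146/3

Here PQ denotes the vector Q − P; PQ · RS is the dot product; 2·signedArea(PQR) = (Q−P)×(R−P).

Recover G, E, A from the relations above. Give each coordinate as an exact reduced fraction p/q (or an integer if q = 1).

1. E_x = 8/3  [EC · FD = 303/4 ∩ 2·signedArea(EBC) = 85/6]
2. E_y = -27/4  [EC · FD = 303/4 ∩ 2·signedArea(EBC) = 85/6]
   → E = (8/3, -27/4)
3. A_x = -8  [A is the reflection of F across D]
4. A_y = -23  [A is the reflection of F across D]
   → A = (-8, -23)
5. G_x = 4  [2·signedArea(GFD) = 51/2 ∩ AB · EG = 146/3]
6. G_y = -21/4  [2·signedArea(GFD) = 51/2 ∩ AB · EG = 146/3]
   → G = (4, -21/4)

A = (-8, -23)
E = (8/3, -27/4)
G = (4, -21/4)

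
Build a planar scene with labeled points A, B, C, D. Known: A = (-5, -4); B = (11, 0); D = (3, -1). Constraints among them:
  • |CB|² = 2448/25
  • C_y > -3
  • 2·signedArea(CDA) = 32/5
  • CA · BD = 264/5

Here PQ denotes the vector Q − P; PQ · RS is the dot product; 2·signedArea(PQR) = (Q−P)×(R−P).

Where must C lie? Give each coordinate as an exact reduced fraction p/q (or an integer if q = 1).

C = (7/5, -12/5)

1. C_x = 7/5  [2·signedArea(CDA) = 32/5 ∩ CA · BD = 264/5]
2. C_y = -12/5  [2·signedArea(CDA) = 32/5 ∩ CA · BD = 264/5]
   → C = (7/5, -12/5)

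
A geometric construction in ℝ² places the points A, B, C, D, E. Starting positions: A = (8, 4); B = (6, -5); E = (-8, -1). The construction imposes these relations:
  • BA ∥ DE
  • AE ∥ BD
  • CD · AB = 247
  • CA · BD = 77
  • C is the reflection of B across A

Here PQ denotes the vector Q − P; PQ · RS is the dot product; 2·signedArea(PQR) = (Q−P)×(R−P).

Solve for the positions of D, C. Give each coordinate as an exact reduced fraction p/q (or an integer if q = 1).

C = (10, 13)
D = (-10, -10)

1. D_x = -10  [BA ∥ DE ∩ AE ∥ BD]
2. D_y = -10  [BA ∥ DE ∩ AE ∥ BD]
   → D = (-10, -10)
3. C_x = 10  [C is the reflection of B across A]
4. C_y = 13  [C is the reflection of B across A]
   → C = (10, 13)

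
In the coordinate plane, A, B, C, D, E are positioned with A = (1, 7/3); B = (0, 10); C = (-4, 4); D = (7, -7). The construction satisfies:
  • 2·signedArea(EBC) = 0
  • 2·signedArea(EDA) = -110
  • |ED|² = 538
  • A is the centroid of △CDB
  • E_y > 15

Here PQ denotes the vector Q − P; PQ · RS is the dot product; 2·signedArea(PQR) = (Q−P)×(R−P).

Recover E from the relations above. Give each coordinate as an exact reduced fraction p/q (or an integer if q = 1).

1. E_x = 4  [2·signedArea(EBC) = 0 ∩ 2·signedArea(EDA) = -110]
2. E_y = 16  [2·signedArea(EBC) = 0 ∩ 2·signedArea(EDA) = -110]
   → E = (4, 16)

E = (4, 16)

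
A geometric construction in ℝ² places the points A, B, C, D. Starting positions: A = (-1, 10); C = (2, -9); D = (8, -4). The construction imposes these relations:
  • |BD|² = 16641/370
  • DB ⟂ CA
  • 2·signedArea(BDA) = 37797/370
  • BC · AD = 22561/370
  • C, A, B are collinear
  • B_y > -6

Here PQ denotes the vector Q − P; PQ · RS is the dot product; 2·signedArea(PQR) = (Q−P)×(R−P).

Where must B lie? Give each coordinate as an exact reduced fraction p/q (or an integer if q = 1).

1. B_x = 509/370  [C, A, B are collinear ∩ DB ⟂ CA]
2. B_y = -1867/370  [C, A, B are collinear ∩ DB ⟂ CA]
   → B = (509/370, -1867/370)

B = (509/370, -1867/370)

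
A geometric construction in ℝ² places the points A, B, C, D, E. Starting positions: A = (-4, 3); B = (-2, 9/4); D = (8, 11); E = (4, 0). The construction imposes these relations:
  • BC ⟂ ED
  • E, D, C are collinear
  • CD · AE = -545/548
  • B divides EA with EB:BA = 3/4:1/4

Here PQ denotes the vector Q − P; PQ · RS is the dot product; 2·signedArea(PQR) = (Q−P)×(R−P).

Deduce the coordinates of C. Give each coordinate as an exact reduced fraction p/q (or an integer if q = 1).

C = (551/137, 33/548)

1. C_x = 551/137  [E, D, C are collinear ∩ BC ⟂ ED]
2. C_y = 33/548  [E, D, C are collinear ∩ BC ⟂ ED]
   → C = (551/137, 33/548)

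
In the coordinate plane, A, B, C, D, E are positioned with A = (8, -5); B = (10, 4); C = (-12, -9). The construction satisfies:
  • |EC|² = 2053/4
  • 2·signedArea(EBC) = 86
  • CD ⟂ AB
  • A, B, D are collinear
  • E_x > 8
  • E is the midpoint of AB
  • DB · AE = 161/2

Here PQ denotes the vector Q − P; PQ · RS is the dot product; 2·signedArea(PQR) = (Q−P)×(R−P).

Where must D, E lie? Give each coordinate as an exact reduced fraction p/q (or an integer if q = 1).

D = (528/85, -1109/85)
E = (9, -1/2)

1. D_x = 528/85  [A, B, D are collinear ∩ CD ⟂ AB]
2. D_y = -1109/85  [A, B, D are collinear ∩ CD ⟂ AB]
   → D = (528/85, -1109/85)
3. E_x = 9  [E is the midpoint of AB]
4. E_y = -1/2  [E is the midpoint of AB]
   → E = (9, -1/2)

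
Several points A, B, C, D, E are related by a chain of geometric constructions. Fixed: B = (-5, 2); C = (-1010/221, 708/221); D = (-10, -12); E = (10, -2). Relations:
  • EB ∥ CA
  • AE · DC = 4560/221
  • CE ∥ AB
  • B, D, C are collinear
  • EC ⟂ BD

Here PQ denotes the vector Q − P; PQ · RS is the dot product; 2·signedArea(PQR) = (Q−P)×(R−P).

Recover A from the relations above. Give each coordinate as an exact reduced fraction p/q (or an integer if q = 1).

1. A_x = -4325/221  [CE ∥ AB ∩ EB ∥ CA]
2. A_y = 1592/221  [CE ∥ AB ∩ EB ∥ CA]
   → A = (-4325/221, 1592/221)

A = (-4325/221, 1592/221)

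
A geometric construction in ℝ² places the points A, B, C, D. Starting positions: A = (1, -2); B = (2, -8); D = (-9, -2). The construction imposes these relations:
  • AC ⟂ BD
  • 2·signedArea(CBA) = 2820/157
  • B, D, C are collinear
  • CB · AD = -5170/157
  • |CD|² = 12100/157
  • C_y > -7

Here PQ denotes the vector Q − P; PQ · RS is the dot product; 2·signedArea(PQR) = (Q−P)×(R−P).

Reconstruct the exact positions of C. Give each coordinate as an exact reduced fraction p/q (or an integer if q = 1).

C = (-203/157, -974/157)

1. C_x = -203/157  [B, D, C are collinear ∩ AC ⟂ BD]
2. C_y = -974/157  [B, D, C are collinear ∩ AC ⟂ BD]
   → C = (-203/157, -974/157)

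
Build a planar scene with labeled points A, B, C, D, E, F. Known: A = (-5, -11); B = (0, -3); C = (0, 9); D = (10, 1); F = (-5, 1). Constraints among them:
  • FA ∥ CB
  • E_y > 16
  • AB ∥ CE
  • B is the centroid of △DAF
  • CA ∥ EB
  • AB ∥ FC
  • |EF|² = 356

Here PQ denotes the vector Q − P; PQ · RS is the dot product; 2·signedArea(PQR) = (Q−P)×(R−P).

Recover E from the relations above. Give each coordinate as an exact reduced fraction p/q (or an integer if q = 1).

E = (5, 17)

1. E_x = 5  [CA ∥ EB ∩ AB ∥ CE]
2. E_y = 17  [CA ∥ EB ∩ AB ∥ CE]
   → E = (5, 17)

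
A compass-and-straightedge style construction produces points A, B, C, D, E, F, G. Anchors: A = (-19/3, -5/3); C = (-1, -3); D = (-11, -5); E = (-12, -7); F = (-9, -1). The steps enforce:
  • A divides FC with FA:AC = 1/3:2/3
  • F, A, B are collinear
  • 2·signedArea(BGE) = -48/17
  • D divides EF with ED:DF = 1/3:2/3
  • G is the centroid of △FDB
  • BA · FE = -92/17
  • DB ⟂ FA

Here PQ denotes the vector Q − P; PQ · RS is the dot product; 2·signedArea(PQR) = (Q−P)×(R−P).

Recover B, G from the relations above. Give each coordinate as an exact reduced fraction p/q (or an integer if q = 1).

1. B_x = -169/17  [F, A, B are collinear ∩ DB ⟂ FA]
2. B_y = -13/17  [F, A, B are collinear ∩ DB ⟂ FA]
   → B = (-169/17, -13/17)
3. G_x = -509/51  [G is the centroid of △FDB]
4. G_y = -115/51  [G is the centroid of △FDB]
   → G = (-509/51, -115/51)

B = (-169/17, -13/17)
G = (-509/51, -115/51)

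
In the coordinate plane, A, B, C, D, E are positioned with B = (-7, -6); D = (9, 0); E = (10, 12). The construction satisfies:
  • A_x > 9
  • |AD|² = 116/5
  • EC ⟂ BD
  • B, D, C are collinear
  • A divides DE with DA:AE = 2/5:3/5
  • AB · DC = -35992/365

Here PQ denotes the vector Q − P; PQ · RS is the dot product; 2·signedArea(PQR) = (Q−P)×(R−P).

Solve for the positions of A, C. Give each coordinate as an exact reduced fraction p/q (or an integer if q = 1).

A = (47/5, 24/5)
C = (1009/73, 132/73)

1. A_x = 47/5  [A divides DE with DA:AE = 2/5:3/5]
2. A_y = 24/5  [A divides DE with DA:AE = 2/5:3/5]
   → A = (47/5, 24/5)
3. C_x = 1009/73  [B, D, C are collinear ∩ EC ⟂ BD]
4. C_y = 132/73  [B, D, C are collinear ∩ EC ⟂ BD]
   → C = (1009/73, 132/73)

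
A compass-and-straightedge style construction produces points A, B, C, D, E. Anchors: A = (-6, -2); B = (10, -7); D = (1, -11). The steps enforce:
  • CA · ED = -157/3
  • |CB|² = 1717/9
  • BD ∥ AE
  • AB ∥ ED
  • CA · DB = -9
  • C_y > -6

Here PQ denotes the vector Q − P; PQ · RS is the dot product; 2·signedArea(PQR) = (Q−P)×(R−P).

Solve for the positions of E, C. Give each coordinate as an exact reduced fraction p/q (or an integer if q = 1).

C = (-11/3, -5)
E = (-15, -6)

1. E_x = -15  [AB ∥ ED ∩ BD ∥ AE]
2. E_y = -6  [AB ∥ ED ∩ BD ∥ AE]
   → E = (-15, -6)
3. C_x = -11/3  [CA · ED = -157/3 ∩ CA · DB = -9]
4. C_y = -5  [CA · ED = -157/3 ∩ CA · DB = -9]
   → C = (-11/3, -5)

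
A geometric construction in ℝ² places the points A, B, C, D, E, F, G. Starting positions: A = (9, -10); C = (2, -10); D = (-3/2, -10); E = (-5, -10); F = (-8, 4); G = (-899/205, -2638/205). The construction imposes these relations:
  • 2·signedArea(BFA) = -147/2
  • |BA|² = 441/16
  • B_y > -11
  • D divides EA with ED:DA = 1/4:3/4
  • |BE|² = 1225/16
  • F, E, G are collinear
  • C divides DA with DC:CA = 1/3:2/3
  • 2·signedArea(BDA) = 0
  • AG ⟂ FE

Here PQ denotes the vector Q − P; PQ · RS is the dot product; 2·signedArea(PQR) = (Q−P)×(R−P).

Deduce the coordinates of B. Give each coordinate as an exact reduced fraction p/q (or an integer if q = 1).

B = (15/4, -10)

1. B_x = 15/4  [2·signedArea(BDA) = 0 ∩ 2·signedArea(BFA) = -147/2]
2. B_y = -10  [2·signedArea(BDA) = 0 ∩ 2·signedArea(BFA) = -147/2]
   → B = (15/4, -10)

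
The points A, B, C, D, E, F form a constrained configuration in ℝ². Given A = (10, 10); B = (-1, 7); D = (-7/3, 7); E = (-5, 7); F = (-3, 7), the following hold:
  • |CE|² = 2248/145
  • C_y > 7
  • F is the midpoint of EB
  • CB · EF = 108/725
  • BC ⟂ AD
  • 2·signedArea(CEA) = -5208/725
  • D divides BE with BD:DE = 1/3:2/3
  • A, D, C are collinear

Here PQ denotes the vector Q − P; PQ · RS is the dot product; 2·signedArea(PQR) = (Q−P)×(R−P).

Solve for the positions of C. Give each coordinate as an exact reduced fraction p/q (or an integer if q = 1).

1. C_x = -779/725  [A, D, C are collinear ∩ BC ⟂ AD]
2. C_y = 5297/725  [A, D, C are collinear ∩ BC ⟂ AD]
   → C = (-779/725, 5297/725)

C = (-779/725, 5297/725)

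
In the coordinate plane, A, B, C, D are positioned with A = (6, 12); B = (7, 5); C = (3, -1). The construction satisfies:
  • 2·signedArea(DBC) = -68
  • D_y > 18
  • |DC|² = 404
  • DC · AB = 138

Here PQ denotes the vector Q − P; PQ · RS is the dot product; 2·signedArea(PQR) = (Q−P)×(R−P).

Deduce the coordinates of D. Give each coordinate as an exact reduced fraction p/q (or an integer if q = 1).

D = (5, 19)

1. D_x = 5  [DC · AB = 138 ∩ 2·signedArea(DBC) = -68]
2. D_y = 19  [DC · AB = 138 ∩ 2·signedArea(DBC) = -68]
   → D = (5, 19)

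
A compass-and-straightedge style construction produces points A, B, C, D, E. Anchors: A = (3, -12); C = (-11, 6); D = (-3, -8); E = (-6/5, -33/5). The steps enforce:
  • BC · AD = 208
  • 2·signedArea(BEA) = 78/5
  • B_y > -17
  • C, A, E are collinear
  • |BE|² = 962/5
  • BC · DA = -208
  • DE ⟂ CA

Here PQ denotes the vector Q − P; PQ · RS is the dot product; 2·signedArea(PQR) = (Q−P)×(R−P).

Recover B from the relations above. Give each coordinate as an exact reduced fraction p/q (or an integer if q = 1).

B = (9, -16)

1. B_x = 9  [BC · AD = 208 ∩ 2·signedArea(BEA) = 78/5]
2. B_y = -16  [BC · AD = 208 ∩ 2·signedArea(BEA) = 78/5]
   → B = (9, -16)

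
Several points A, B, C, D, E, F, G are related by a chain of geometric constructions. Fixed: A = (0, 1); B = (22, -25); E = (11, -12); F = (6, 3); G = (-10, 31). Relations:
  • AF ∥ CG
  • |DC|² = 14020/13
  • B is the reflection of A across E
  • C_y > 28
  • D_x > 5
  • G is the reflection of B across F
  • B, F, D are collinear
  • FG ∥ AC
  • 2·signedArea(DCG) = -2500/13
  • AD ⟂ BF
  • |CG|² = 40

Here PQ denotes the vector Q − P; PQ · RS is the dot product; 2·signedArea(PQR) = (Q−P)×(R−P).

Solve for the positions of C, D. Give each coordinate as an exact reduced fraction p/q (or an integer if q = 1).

C = (-16, 29)
D = (70/13, 53/13)

1. C_x = -16  [AF ∥ CG ∩ FG ∥ AC]
2. C_y = 29  [AF ∥ CG ∩ FG ∥ AC]
   → C = (-16, 29)
3. D_x = 70/13  [B, F, D are collinear ∩ AD ⟂ BF]
4. D_y = 53/13  [B, F, D are collinear ∩ AD ⟂ BF]
   → D = (70/13, 53/13)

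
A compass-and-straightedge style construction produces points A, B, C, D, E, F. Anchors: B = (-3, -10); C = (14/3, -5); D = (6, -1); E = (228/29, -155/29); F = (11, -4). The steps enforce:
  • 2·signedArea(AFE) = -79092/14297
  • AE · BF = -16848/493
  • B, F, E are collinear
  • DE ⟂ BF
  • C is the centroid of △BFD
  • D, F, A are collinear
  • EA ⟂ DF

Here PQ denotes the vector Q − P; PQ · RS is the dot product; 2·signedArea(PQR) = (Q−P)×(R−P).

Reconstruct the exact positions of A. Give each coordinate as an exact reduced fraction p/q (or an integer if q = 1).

1. A_x = 4578/493  [D, F, A are collinear ∩ EA ⟂ DF]
2. A_y = -1465/493  [D, F, A are collinear ∩ EA ⟂ DF]
   → A = (4578/493, -1465/493)

A = (4578/493, -1465/493)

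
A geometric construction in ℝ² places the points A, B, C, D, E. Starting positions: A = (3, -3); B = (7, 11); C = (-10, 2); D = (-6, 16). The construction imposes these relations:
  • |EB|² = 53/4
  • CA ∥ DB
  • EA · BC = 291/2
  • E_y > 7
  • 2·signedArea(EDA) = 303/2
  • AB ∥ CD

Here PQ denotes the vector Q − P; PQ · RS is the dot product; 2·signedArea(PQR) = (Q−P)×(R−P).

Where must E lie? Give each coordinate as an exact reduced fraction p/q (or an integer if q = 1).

1. E_x = 6  [2·signedArea(EDA) = 303/2 ∩ EA · BC = 291/2]
2. E_y = 15/2  [2·signedArea(EDA) = 303/2 ∩ EA · BC = 291/2]
   → E = (6, 15/2)

E = (6, 15/2)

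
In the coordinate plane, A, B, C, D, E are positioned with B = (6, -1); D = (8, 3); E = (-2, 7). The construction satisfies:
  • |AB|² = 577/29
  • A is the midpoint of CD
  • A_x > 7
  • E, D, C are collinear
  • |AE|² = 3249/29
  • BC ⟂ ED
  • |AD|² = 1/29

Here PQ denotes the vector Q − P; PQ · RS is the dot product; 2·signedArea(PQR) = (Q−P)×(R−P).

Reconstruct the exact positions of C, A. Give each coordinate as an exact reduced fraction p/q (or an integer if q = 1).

A = (227/29, 89/29)
C = (222/29, 91/29)

1. C_x = 222/29  [E, D, C are collinear ∩ BC ⟂ ED]
2. C_y = 91/29  [E, D, C are collinear ∩ BC ⟂ ED]
   → C = (222/29, 91/29)
3. A_x = 227/29  [A is the midpoint of CD]
4. A_y = 89/29  [A is the midpoint of CD]
   → A = (227/29, 89/29)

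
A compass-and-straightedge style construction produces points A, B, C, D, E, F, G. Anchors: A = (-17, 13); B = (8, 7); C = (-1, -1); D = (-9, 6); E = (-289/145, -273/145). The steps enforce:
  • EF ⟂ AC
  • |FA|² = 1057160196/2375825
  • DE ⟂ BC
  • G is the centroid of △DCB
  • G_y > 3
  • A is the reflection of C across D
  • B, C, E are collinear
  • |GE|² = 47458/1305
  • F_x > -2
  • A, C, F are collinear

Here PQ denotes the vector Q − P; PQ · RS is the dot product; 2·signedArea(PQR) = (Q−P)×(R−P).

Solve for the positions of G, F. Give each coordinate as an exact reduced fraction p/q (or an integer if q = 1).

1. G_x = -2/3  [G is the centroid of △DCB]
2. G_y = 4  [G is the centroid of △DCB]
   → G = (-2/3, 4)
3. F_x = -18433/16385  [A, C, F are collinear ∩ EF ⟂ AC]
4. F_y = -14593/16385  [A, C, F are collinear ∩ EF ⟂ AC]
   → F = (-18433/16385, -14593/16385)

F = (-18433/16385, -14593/16385)
G = (-2/3, 4)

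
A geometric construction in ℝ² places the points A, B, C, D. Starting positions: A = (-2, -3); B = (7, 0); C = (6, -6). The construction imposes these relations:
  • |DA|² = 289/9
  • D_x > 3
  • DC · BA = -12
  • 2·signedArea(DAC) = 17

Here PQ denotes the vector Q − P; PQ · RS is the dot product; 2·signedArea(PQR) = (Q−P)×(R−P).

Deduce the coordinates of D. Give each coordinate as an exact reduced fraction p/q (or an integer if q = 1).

D = (11/3, -3)

1. D_x = 11/3  [2·signedArea(DAC) = 17 ∩ DC · BA = -12]
2. D_y = -3  [2·signedArea(DAC) = 17 ∩ DC · BA = -12]
   → D = (11/3, -3)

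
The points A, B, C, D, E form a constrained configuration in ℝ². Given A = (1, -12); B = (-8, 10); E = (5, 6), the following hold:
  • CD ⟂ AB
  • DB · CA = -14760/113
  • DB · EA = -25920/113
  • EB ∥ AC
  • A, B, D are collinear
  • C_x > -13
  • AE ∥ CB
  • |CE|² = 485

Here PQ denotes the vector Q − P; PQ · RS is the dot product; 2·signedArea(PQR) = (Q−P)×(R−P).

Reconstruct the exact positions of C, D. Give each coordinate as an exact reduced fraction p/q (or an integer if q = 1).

C = (-12, -8)
D = (-256/113, -454/113)

1. C_x = -12  [AE ∥ CB ∩ EB ∥ AC]
2. C_y = -8  [AE ∥ CB ∩ EB ∥ AC]
   → C = (-12, -8)
3. D_x = -256/113  [A, B, D are collinear ∩ CD ⟂ AB]
4. D_y = -454/113  [A, B, D are collinear ∩ CD ⟂ AB]
   → D = (-256/113, -454/113)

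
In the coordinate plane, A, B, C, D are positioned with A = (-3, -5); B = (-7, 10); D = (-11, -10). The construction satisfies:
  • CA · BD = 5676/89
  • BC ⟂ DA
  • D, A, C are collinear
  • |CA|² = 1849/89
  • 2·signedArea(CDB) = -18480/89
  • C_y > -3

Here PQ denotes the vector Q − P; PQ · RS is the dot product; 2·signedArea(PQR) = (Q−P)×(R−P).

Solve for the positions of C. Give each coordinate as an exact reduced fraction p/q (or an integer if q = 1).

1. C_x = 77/89  [D, A, C are collinear ∩ BC ⟂ DA]
2. C_y = -230/89  [D, A, C are collinear ∩ BC ⟂ DA]
   → C = (77/89, -230/89)

C = (77/89, -230/89)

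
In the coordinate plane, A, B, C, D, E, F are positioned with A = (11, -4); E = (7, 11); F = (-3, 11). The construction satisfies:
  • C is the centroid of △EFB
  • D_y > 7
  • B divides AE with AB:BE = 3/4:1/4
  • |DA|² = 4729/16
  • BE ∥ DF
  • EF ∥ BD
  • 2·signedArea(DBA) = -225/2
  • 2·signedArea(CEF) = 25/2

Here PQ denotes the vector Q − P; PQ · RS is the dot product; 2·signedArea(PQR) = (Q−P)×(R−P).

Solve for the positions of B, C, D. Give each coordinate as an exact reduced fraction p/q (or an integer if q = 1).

B = (8, 29/4)
C = (4, 39/4)
D = (-2, 29/4)

1. B_x = 8  [B divides AE with AB:BE = 3/4:1/4]
2. B_y = 29/4  [B divides AE with AB:BE = 3/4:1/4]
   → B = (8, 29/4)
3. C_x = 4  [C is the centroid of △EFB]
4. C_y = 39/4  [C is the centroid of △EFB]
   → C = (4, 39/4)
5. D_x = -2  [BE ∥ DF ∩ EF ∥ BD]
6. D_y = 29/4  [BE ∥ DF ∩ EF ∥ BD]
   → D = (-2, 29/4)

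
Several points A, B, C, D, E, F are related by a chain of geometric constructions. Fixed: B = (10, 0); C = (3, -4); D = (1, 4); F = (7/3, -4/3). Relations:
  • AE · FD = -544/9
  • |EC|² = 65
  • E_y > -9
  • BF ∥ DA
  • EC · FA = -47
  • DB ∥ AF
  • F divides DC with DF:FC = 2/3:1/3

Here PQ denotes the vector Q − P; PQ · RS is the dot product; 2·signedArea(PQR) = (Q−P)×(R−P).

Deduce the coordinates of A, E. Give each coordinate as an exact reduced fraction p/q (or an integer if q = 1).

A = (-20/3, 8/3)
E = (-4, -8)

1. A_x = -20/3  [DB ∥ AF ∩ BF ∥ DA]
2. A_y = 8/3  [DB ∥ AF ∩ BF ∥ DA]
   → A = (-20/3, 8/3)
3. E_x = -4  [EC · FA = -47 ∩ AE · FD = -544/9]
4. E_y = -8  [EC · FA = -47 ∩ AE · FD = -544/9]
   → E = (-4, -8)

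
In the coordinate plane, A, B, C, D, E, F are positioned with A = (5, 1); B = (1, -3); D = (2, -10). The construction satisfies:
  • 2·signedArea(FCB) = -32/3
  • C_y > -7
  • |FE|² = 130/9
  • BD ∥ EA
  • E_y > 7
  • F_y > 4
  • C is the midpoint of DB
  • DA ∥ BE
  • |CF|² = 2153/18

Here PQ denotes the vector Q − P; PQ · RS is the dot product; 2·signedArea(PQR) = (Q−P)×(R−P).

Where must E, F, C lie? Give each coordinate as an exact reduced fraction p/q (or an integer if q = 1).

C = (3/2, -13/2)
E = (4, 8)
F = (3, 13/3)

1. E_x = 4  [BD ∥ EA ∩ DA ∥ BE]
2. E_y = 8  [BD ∥ EA ∩ DA ∥ BE]
   → E = (4, 8)
3. C_x = 3/2  [C is the midpoint of DB]
4. C_y = -13/2  [C is the midpoint of DB]
   → C = (3/2, -13/2)
5. F_x = 3  [line -7/2·x + -1/2·y + 38/3 = 0 ∩ |CF|² = 2153/18]
6. F_y = 13/3  [line -7/2·x + -1/2·y + 38/3 = 0 ∩ |CF|² = 2153/18]
   → F = (3, 13/3)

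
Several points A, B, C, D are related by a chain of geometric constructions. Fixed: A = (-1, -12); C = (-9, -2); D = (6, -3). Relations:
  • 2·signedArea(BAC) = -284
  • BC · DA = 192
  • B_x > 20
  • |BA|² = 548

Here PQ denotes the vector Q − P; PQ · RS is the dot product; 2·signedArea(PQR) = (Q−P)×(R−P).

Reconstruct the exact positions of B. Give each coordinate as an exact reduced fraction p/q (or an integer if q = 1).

B = (21, -4)

1. B_x = 21  [BC · DA = 192 ∩ 2·signedArea(BAC) = -284]
2. B_y = -4  [BC · DA = 192 ∩ 2·signedArea(BAC) = -284]
   → B = (21, -4)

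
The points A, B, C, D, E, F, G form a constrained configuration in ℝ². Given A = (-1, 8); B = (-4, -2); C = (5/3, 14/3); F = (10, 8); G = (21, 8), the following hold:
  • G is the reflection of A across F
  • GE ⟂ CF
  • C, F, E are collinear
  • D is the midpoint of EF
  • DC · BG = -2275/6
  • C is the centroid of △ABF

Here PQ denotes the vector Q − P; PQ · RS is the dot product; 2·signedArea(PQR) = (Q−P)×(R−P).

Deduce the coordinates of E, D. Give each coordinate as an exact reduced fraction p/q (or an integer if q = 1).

D = (855/58, 287/29)
E = (565/29, 342/29)

1. E_x = 565/29  [C, F, E are collinear ∩ GE ⟂ CF]
2. E_y = 342/29  [C, F, E are collinear ∩ GE ⟂ CF]
   → E = (565/29, 342/29)
3. D_x = 855/58  [D is the midpoint of EF]
4. D_y = 287/29  [D is the midpoint of EF]
   → D = (855/58, 287/29)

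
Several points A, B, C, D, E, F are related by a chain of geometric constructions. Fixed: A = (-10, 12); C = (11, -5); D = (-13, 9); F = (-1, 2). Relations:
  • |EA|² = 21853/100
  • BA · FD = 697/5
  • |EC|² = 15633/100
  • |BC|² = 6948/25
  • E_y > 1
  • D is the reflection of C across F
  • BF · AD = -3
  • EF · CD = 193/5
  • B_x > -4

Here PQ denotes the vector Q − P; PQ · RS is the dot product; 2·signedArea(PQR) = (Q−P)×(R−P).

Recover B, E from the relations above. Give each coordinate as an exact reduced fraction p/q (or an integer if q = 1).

B = (-17/5, 17/5)
E = (1/5, 13/10)

1. B_x = -17/5  [BA · FD = 697/5 ∩ BF · AD = -3]
2. B_y = 17/5  [BA · FD = 697/5 ∩ BF · AD = -3]
   → B = (-17/5, 17/5)
3. E_x = 1/5  [line 24·x + -14·y + 67/5 = 0 ∩ |EC|² = 15633/100]
4. E_y = 13/10  [line 24·x + -14·y + 67/5 = 0 ∩ |EC|² = 15633/100]
   → E = (1/5, 13/10)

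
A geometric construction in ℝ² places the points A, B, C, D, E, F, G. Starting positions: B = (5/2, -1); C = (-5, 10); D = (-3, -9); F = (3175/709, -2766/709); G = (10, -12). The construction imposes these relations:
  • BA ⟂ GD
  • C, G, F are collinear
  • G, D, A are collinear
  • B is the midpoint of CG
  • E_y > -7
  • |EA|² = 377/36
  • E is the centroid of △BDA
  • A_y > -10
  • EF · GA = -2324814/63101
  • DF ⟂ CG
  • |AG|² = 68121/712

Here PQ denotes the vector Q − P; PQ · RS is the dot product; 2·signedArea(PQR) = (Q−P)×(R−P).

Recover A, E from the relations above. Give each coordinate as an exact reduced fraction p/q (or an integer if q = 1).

A = (167/356, -3489/356)
E = (-11/1068, -7049/1068)

1. A_x = 167/356  [G, D, A are collinear ∩ BA ⟂ GD]
2. A_y = -3489/356  [G, D, A are collinear ∩ BA ⟂ GD]
   → A = (167/356, -3489/356)
3. E_x = -11/1068  [E is the centroid of △BDA]
4. E_y = -7049/1068  [E is the centroid of △BDA]
   → E = (-11/1068, -7049/1068)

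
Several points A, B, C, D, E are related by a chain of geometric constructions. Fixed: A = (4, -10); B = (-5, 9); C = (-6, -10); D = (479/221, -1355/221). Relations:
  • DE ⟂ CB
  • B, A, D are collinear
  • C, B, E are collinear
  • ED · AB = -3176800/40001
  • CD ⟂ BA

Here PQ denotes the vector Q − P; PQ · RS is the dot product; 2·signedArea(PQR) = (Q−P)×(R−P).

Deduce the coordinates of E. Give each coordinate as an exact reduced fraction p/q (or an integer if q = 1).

1. E_x = -230981/40001  [C, B, E are collinear ∩ DE ⟂ CB]
2. E_y = -228535/40001  [C, B, E are collinear ∩ DE ⟂ CB]
   → E = (-230981/40001, -228535/40001)

E = (-230981/40001, -228535/40001)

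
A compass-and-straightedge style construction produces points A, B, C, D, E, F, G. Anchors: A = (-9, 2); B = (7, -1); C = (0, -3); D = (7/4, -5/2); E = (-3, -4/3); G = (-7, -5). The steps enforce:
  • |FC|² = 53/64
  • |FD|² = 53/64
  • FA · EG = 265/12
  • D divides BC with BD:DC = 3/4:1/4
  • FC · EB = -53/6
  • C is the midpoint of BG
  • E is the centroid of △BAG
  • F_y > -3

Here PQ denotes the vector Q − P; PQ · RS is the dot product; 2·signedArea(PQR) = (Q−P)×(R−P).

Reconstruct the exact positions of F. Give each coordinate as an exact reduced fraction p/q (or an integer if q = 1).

1. F_x = 7/8  [FC · EB = -53/6 ∩ FA · EG = 265/12]
2. F_y = -11/4  [FC · EB = -53/6 ∩ FA · EG = 265/12]
   → F = (7/8, -11/4)

F = (7/8, -11/4)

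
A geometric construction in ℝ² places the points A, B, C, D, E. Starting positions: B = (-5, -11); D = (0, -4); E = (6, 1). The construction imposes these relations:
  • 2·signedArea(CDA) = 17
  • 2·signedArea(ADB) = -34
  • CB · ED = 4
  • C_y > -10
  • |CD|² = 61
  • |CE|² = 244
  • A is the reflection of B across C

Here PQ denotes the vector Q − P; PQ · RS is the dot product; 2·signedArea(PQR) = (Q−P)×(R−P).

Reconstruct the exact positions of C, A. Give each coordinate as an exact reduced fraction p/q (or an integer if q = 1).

1. C_x = -6  [line 6·x + 5·y + 81 = 0 ∩ |CD|² = 61]
2. C_y = -9  [line 6·x + 5·y + 81 = 0 ∩ |CD|² = 61]
   → C = (-6, -9)
3. A_x = -7  [A is the reflection of B across C]
4. A_y = -7  [A is the reflection of B across C]
   → A = (-7, -7)

A = (-7, -7)
C = (-6, -9)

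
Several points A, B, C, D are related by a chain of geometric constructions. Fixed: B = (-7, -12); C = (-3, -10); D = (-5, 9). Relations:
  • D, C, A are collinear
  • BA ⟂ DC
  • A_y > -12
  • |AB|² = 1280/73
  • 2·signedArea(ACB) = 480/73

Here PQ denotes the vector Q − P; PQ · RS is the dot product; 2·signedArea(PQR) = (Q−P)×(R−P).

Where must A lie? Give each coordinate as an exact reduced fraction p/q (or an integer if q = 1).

1. A_x = -207/73  [D, C, A are collinear ∩ BA ⟂ DC]
2. A_y = -844/73  [D, C, A are collinear ∩ BA ⟂ DC]
   → A = (-207/73, -844/73)

A = (-207/73, -844/73)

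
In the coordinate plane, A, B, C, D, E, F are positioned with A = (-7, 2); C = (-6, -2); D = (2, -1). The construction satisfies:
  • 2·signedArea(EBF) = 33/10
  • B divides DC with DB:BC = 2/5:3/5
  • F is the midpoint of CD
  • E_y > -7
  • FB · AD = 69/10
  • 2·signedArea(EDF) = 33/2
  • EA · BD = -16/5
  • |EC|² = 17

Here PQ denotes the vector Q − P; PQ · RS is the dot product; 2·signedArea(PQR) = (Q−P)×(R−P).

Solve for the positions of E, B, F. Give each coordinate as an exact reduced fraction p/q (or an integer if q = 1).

B = (-6/5, -7/5)
E = (-5, -6)
F = (-2, -3/2)

1. B_x = -6/5  [B divides DC with DB:BC = 2/5:3/5]
2. B_y = -7/5  [B divides DC with DB:BC = 2/5:3/5]
   → B = (-6/5, -7/5)
3. F_x = -2  [F is the midpoint of CD]
4. F_y = -3/2  [F is the midpoint of CD]
   → F = (-2, -3/2)
5. E_x = -5  [2·signedArea(EDF) = 33/2 ∩ EA · BD = -16/5]
6. E_y = -6  [2·signedArea(EDF) = 33/2 ∩ EA · BD = -16/5]
   → E = (-5, -6)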